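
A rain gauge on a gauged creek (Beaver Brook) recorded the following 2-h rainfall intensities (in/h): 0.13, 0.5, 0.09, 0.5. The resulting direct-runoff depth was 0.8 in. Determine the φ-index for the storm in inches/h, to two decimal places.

φ ≈ 0.30 in/h

Only the 2 blocks with intensity above φ contribute runoff: 0.5, 0.5 in/h.
Σ(I−φ)·Δt = d  ⇒  (0.5+0.5 − 2φ)·2 = 0.8
φ = (1.000 − 0.8/2) / 2 = 0.30 in/h.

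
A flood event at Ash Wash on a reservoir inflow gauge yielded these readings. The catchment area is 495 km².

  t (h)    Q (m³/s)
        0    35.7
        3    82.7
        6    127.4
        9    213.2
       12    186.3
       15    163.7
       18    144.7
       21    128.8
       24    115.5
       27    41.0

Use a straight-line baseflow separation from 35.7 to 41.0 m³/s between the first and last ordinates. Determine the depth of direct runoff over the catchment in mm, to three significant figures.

d ≈ 18.7 mm

Direct runoff: 0.00, 46.41, 90.52, 175.73, 148.24, 125.06, 105.47, 88.98, 75.09, 0.00 m³/s; ΣQ_DR = 855.5 m³/s.
V = ΣQ_DR · Δt = 855.5 × 10800 s = 9.239 × 10^6 m³.
Over A = 495 km², depth = V / A = 18.7 mm.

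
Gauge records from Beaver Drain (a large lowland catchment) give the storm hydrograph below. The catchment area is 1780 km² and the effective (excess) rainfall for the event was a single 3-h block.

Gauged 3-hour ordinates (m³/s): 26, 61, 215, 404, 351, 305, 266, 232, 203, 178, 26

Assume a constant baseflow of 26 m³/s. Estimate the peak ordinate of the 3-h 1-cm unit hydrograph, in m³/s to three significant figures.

U_p ≈ 314 m³/s

Direct runoff: 0.0, 35.0, 189.0, 378.0, 325.0, 279.0, 240.0, 206.0, 177.0, 152.0, 0.0 m³/s; ΣQ_DR = 1981 m³/s, peak = 378.0 m³/s.
Runoff depth d = ΣQ_DR·Δt / A = 1981 × 10800 / (1780 km²) = 12.02 mm.
The 1-cm UH is the DRH scaled by (10 mm)/d, so U_p = 378.0 × 10/12.02 = 314 m³/s.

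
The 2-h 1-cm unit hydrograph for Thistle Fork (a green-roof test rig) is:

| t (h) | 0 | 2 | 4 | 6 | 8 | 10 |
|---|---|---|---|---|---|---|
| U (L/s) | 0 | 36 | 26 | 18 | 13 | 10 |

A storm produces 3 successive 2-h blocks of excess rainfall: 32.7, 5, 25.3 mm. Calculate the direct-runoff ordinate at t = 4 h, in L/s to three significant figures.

By discrete convolution, Q_j = Σ (P_i / 10 mm) · U_{j−i}.
At t = 4 h (j=2): Q = (32.7/10)·26 + (5/10)·36 + (25.3/10)·0 = 103 L/s.

Q ≈ 103 L/s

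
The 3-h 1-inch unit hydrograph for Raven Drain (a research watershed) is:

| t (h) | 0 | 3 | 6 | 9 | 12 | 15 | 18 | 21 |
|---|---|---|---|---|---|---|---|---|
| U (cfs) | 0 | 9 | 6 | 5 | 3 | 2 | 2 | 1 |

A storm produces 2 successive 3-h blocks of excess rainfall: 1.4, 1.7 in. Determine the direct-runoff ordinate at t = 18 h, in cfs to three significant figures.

Q ≈ 6.20 cfs

By discrete convolution, Q_j = Σ (P_i / 1 in) · U_{j−i}.
At t = 18 h (j=6): Q = (1.4/1)·2 + (1.7/1)·2 = 6.20 cfs.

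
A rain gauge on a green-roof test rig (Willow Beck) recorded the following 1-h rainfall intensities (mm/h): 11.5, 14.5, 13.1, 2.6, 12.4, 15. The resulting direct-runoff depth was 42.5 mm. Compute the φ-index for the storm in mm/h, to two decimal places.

φ ≈ 4.80 mm/h

Only the 5 blocks with intensity above φ contribute runoff: 11.5, 14.5, 13.1, 12.4, 15 mm/h.
Σ(I−φ)·Δt = d  ⇒  (11.5+14.5+13.1+12.4+15 − 5φ)·1 = 42.5
φ = (66.50 − 42.5/1) / 5 = 4.80 mm/h.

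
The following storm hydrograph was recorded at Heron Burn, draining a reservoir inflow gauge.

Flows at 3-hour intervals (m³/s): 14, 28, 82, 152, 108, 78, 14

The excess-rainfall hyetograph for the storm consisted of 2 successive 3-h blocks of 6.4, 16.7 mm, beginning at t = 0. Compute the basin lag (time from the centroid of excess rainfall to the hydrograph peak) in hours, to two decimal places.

Centroid of excess rainfall: t_c = Σ P_i·t̄_i / ΣP_i = 3.6688 h (block centres at 1.5, 4.5 h).
Hydrograph peak occurs at t = 9 h, so basin lag t_L = 9 − 3.6688 = 5.33 h.

t_L ≈ 5.33 h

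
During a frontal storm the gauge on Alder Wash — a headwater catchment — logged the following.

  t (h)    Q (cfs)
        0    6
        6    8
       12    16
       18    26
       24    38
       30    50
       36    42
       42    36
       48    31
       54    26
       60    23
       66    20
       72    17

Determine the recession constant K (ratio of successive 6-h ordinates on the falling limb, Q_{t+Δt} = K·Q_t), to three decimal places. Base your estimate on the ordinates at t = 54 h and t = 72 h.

Using the recession-limb readings at t = 54 h and t = 72 h: Q falls from 26 to 17 cfs over 3 intervals.
K = (Q₂/Q₁)^(1/3) = (17/26)^(1/3) = 0.868.

K ≈ 0.868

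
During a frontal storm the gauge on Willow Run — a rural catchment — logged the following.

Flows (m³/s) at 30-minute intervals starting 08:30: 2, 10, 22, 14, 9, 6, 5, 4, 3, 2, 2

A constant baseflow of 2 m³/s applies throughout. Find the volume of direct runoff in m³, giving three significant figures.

Direct-runoff ordinates (Q − Q_b): 0.0, 8.0, 20.0, 12.0, 7.0, 4.0, 3.0, 2.0, 1.0, 0.0, 0.0 m³/s.
ΣQ_DR = 57.00 m³/s.
With Δt = 0.5 h = 1800 s, V = ΣQ_DR · Δt = 57.00 × 1800 = 1.03 × 10^5 m³.

V ≈ 1.03 × 10^5 m³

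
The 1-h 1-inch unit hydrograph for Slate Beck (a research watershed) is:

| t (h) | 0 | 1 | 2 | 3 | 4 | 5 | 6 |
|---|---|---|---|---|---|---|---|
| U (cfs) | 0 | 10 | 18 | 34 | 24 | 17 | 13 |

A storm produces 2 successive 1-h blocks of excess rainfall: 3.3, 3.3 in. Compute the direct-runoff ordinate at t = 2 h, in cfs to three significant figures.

Q ≈ 92.4 cfs

By discrete convolution, Q_j = Σ (P_i / 1 in) · U_{j−i}.
At t = 2 h (j=2): Q = (3.3/1)·18 + (3.3/1)·10 = 92.4 cfs.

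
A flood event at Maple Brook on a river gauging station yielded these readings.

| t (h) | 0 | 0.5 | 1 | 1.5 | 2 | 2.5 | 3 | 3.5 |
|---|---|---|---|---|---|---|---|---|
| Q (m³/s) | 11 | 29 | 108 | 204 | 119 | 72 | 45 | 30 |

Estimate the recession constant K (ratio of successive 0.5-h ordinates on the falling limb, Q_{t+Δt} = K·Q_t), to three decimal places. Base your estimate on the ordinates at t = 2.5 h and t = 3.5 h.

K ≈ 0.645

Using the recession-limb readings at t = 2.5 h and t = 3.5 h: Q falls from 72 to 30 m³/s over 2 intervals.
K = (Q₂/Q₁)^(1/2) = (30/72)^(1/2) = 0.645.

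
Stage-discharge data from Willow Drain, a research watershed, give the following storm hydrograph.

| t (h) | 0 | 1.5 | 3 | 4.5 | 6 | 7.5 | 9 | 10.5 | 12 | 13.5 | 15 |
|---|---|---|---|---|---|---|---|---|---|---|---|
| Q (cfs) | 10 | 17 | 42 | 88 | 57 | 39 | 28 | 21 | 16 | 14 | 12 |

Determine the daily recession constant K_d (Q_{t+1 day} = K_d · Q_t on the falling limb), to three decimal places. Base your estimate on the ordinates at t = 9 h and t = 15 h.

Between t = 9 h and t = 15 h the flow falls from 28 to 12 cfs over 4×1.5 h = 6 h.
Per-interval ratio K = (12/28)^(1/4) = 0.8091; K_d = K^(24/1.5) = 0.034.

K_d ≈ 0.034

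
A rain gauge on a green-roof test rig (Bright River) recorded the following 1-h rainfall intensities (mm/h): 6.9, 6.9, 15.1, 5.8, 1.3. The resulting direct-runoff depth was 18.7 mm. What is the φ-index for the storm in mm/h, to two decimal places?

φ ≈ 4.00 mm/h

Only the 4 blocks with intensity above φ contribute runoff: 6.9, 6.9, 15.1, 5.8 mm/h.
Σ(I−φ)·Δt = d  ⇒  (6.9+6.9+15.1+5.8 − 4φ)·1 = 18.7
φ = (34.70 − 18.7/1) / 4 = 4.00 mm/h.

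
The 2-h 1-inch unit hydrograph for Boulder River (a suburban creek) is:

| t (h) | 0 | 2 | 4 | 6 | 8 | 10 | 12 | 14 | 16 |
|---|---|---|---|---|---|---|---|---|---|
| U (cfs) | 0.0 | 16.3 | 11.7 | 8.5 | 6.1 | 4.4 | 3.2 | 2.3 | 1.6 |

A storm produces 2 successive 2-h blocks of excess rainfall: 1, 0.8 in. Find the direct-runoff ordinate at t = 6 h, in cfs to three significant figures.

By discrete convolution, Q_j = Σ (P_i / 1 in) · U_{j−i}.
At t = 6 h (j=3): Q = (1/1)·8.5 + (0.8/1)·11.7 = 17.9 cfs.

Q ≈ 17.9 cfs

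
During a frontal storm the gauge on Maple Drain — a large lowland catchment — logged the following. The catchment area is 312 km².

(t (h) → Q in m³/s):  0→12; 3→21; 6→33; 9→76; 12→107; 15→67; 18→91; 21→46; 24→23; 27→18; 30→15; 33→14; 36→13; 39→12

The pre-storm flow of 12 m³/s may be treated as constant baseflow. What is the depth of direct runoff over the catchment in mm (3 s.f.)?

d ≈ 13.2 mm

Direct runoff: 0.0, 9.0, 21.0, 64.0, 95.0, 55.0, 79.0, 34.0, 11.0, 6.0, 3.0, 2.0, 1.0, 0.0 m³/s; ΣQ_DR = 380.0 m³/s.
V = ΣQ_DR · Δt = 380.0 × 10800 s = 4.104 × 10^6 m³.
Over A = 312 km², depth = V / A = 13.2 mm.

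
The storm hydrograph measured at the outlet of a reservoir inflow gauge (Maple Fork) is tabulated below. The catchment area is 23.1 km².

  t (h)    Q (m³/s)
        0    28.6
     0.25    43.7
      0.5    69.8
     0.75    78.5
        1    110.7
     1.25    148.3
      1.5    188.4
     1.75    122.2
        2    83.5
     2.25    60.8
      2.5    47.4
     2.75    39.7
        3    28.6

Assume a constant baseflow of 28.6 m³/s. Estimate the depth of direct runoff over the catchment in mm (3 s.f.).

d ≈ 26.4 mm

Direct runoff: 0.0, 15.1, 41.2, 49.9, 82.1, 119.7, 159.8, 93.6, 54.9, 32.2, 18.8, 11.1, 0.0 m³/s; ΣQ_DR = 678.4 m³/s.
V = ΣQ_DR · Δt = 678.4 × 900 s = 6.106 × 10^5 m³.
Over A = 23.1 km², depth = V / A = 26.4 mm.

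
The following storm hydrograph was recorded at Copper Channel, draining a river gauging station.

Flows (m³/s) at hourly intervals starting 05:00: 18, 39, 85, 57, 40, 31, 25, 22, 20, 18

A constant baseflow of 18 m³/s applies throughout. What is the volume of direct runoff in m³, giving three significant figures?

Direct-runoff ordinates (Q − Q_b): 0.0, 21.0, 67.0, 39.0, 22.0, 13.0, 7.0, 4.0, 2.0, 0.0 m³/s.
ΣQ_DR = 175.0 m³/s.
With Δt = 1 h = 3600 s, V = ΣQ_DR · Δt = 175.0 × 3600 = 6.30 × 10^5 m³.

V ≈ 6.30 × 10^5 m³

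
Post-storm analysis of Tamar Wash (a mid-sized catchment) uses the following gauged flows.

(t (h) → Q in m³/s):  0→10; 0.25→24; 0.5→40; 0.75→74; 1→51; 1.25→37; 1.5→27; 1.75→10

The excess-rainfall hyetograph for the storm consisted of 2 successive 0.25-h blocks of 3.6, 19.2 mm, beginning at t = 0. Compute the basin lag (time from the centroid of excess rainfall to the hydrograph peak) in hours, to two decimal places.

t_L ≈ 0.41 h

Centroid of excess rainfall: t_c = Σ P_i·t̄_i / ΣP_i = 0.3355 h (block centres at 0.125, 0.375 h).
Hydrograph peak occurs at t = 0.75 h, so basin lag t_L = 0.75 − 0.3355 = 0.41 h.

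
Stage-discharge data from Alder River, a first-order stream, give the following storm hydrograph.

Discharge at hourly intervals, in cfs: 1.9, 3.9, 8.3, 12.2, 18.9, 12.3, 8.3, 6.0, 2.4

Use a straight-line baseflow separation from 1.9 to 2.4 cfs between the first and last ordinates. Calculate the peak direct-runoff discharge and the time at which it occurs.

Q_p = 16.75 cfs at t = 4 h

Subtracting baseflow gives direct-runoff ordinates: 0.00, 1.94, 6.28, 10.11, 16.75, 10.09, 6.03, 3.66, 0.00 cfs.
The maximum is 16.75 cfs, occurring at the reading for t = 4 h.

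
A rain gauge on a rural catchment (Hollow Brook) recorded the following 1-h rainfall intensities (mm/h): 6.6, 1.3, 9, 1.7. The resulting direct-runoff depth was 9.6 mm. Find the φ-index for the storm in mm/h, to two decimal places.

φ ≈ 3.00 mm/h

Only the 2 blocks with intensity above φ contribute runoff: 6.6, 9 mm/h.
Σ(I−φ)·Δt = d  ⇒  (6.6+9 − 2φ)·1 = 9.6
φ = (15.60 − 9.6/1) / 2 = 3.00 mm/h.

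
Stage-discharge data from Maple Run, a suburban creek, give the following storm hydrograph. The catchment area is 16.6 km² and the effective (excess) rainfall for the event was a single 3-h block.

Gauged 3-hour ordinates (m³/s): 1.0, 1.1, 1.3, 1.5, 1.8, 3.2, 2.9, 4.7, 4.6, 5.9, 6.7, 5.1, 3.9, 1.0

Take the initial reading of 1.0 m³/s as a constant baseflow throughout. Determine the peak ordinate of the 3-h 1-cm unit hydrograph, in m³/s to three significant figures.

U_p ≈ 2.85 m³/s

Direct runoff: 0.0, 0.1, 0.3, 0.5, 0.8, 2.2, 1.9, 3.7, 3.6, 4.9, 5.7, 4.1, 2.9, 0.0 m³/s; ΣQ_DR = 30.70 m³/s, peak = 5.7 m³/s.
Runoff depth d = ΣQ_DR·Δt / A = 30.70 × 10800 / (16.6 km²) = 19.97 mm.
The 1-cm UH is the DRH scaled by (10 mm)/d, so U_p = 5.7 × 10/19.97 = 2.85 m³/s.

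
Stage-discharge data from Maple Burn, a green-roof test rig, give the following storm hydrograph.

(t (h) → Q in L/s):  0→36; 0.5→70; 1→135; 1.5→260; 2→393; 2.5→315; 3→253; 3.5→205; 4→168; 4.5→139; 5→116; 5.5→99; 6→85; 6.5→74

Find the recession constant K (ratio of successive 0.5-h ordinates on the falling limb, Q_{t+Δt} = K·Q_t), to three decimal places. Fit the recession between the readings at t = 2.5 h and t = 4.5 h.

Using the recession-limb readings at t = 2.5 h and t = 4.5 h: Q falls from 315 to 139 L/s over 4 intervals.
K = (Q₂/Q₁)^(1/4) = (139/315)^(1/4) = 0.815.

K ≈ 0.815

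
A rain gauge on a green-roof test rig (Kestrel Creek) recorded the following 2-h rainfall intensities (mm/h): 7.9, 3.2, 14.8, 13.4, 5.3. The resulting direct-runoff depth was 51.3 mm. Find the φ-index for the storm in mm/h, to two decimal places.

φ ≈ 3.94 mm/h

Only the 4 blocks with intensity above φ contribute runoff: 7.9, 14.8, 13.4, 5.3 mm/h.
Σ(I−φ)·Δt = d  ⇒  (7.9+14.8+13.4+5.3 − 4φ)·2 = 51.3
φ = (41.40 − 51.3/2) / 4 = 3.94 mm/h.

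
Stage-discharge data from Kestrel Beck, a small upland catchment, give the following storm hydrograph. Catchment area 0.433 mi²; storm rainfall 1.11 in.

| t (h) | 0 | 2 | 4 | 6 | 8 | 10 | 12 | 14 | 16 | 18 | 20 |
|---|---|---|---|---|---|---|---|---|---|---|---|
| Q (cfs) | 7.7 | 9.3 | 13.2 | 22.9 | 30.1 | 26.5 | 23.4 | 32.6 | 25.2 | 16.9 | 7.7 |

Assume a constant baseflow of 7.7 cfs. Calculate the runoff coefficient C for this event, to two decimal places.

ΣQ_DR = 130.8 cfs; V = ΣQ_DR·Δt = 9.418 × 10^5 ft³.
Runoff depth d = V / A = 0.9362 in.
C = d / P = 0.9362 / 1.11 = 0.84.

C ≈ 0.84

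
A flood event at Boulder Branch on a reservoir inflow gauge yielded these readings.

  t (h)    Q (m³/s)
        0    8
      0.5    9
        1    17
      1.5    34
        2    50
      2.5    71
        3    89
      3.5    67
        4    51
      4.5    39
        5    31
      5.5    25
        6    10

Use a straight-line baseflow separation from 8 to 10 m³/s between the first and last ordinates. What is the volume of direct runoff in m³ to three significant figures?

V ≈ 6.91 × 10^5 m³

Direct-runoff ordinates (Q − Q_b): 0.00, 0.83, 8.67, 25.50, 41.33, 62.17, 80.00, 57.83, 41.67, 29.50, 21.33, 15.17, 0.00 m³/s.
ΣQ_DR = 384.0 m³/s.
With Δt = 0.5 h = 1800 s, V = ΣQ_DR · Δt = 384.0 × 1800 = 6.91 × 10^5 m³.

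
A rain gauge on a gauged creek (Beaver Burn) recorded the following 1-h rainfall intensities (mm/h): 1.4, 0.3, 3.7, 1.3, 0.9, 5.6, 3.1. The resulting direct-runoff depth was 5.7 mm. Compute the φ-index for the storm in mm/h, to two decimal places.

Only the 3 blocks with intensity above φ contribute runoff: 3.7, 5.6, 3.1 mm/h.
Σ(I−φ)·Δt = d  ⇒  (3.7+5.6+3.1 − 3φ)·1 = 5.7
φ = (12.40 − 5.7/1) / 3 = 2.23 mm/h.

φ ≈ 2.23 mm/h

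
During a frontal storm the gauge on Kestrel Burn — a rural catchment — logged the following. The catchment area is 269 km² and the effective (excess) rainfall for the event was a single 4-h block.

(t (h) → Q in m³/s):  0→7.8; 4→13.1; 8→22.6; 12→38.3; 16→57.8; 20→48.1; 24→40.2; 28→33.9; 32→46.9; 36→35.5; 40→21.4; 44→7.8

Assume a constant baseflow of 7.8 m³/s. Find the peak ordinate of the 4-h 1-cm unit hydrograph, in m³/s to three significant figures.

Direct runoff: 0.0, 5.3, 14.8, 30.5, 50.0, 40.3, 32.4, 26.1, 39.1, 27.7, 13.6, 0.0 m³/s; ΣQ_DR = 279.8 m³/s, peak = 50.0 m³/s.
Runoff depth d = ΣQ_DR·Δt / A = 279.8 × 14400 / (269 km²) = 14.98 mm.
The 1-cm UH is the DRH scaled by (10 mm)/d, so U_p = 50.0 × 10/14.98 = 33.4 m³/s.

U_p ≈ 33.4 m³/s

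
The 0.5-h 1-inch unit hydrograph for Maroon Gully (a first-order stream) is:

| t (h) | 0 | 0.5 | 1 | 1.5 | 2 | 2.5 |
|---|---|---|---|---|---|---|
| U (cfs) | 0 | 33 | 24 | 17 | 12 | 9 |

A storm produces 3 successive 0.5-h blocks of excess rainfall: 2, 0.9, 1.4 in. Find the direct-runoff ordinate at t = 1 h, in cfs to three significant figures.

Q ≈ 77.7 cfs

By discrete convolution, Q_j = Σ (P_i / 1 in) · U_{j−i}.
At t = 1 h (j=2): Q = (2/1)·24 + (0.9/1)·33 + (1.4/1)·0 = 77.7 cfs.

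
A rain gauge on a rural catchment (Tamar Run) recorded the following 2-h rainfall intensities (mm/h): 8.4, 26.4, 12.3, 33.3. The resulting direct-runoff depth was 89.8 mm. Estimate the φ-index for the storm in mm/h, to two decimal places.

φ ≈ 9.03 mm/h

Only the 3 blocks with intensity above φ contribute runoff: 26.4, 12.3, 33.3 mm/h.
Σ(I−φ)·Δt = d  ⇒  (26.4+12.3+33.3 − 3φ)·2 = 89.8
φ = (72.00 − 89.8/2) / 3 = 9.03 mm/h.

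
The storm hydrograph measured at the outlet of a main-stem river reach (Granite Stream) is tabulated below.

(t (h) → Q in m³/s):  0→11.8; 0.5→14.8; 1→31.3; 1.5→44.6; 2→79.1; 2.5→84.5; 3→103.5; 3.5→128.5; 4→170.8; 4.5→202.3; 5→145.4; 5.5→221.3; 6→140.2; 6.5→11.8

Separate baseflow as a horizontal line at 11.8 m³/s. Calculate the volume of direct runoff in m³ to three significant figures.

V ≈ 2.20 × 10^6 m³

Direct-runoff ordinates (Q − Q_b): 0.0, 3.0, 19.5, 32.8, 67.3, 72.7, 91.7, 116.7, 159.0, 190.5, 133.6, 209.5, 128.4, 0.0 m³/s.
ΣQ_DR = 1225 m³/s.
With Δt = 0.5 h = 1800 s, V = ΣQ_DR · Δt = 1225 × 1800 = 2.20 × 10^6 m³.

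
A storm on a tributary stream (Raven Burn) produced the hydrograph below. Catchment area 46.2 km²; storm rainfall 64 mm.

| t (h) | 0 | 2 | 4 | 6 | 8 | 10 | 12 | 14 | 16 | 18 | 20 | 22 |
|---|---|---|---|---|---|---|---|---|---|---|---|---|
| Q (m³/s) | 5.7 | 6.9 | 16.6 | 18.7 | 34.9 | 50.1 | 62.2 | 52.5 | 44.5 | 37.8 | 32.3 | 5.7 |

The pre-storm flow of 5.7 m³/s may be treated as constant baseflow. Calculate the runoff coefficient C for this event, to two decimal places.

C ≈ 0.73

ΣQ_DR = 299.5 m³/s; V = ΣQ_DR·Δt = 2.156 × 10^6 m³.
Runoff depth d = V / A = 46.68 mm.
C = d / P = 46.68 / 64 = 0.73.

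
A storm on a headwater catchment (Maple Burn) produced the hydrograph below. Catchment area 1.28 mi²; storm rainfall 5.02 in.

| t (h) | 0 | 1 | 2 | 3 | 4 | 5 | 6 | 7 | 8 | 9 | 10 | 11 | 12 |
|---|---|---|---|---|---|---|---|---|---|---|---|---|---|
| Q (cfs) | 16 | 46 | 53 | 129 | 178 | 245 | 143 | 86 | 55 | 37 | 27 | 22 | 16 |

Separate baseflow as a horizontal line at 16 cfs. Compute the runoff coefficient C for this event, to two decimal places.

C ≈ 0.20

ΣQ_DR = 845.0 cfs; V = ΣQ_DR·Δt = 3.042 × 10^6 ft³.
Runoff depth d = V / A = 1.023 in.
C = d / P = 1.023 / 5.02 = 0.20.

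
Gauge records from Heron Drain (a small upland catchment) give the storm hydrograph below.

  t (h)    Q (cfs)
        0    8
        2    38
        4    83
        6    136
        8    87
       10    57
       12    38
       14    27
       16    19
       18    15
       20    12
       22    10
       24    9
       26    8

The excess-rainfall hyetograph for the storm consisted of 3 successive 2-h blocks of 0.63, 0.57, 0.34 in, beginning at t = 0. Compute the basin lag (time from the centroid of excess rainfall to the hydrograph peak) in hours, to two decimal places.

t_L ≈ 3.38 h

Centroid of excess rainfall: t_c = Σ P_i·t̄_i / ΣP_i = 2.6234 h (block centres at 1, 3, 5 h).
Hydrograph peak occurs at t = 6 h, so basin lag t_L = 6 − 2.6234 = 3.38 h.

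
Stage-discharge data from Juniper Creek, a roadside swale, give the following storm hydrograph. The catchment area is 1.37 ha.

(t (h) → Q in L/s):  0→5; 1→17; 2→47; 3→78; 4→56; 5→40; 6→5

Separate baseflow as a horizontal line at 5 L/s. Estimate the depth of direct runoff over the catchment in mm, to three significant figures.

Direct runoff: 0.0, 12.0, 42.0, 73.0, 51.0, 35.0, 0.0 L/s; ΣQ_DR = 213.0 L/s.
V = ΣQ_DR · Δt = 213.0 × 3600 s = 7.668 × 10^5 L.
Over A = 1.37 ha, depth = V / A = 56.0 mm.

d ≈ 56.0 mm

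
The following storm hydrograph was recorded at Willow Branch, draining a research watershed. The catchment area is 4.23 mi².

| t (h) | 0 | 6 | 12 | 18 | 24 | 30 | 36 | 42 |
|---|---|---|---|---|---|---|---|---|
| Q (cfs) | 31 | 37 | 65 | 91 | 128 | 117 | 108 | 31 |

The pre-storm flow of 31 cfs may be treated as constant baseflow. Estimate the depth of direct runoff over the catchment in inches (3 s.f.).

d ≈ 0.791 in

Direct runoff: 0.0, 6.0, 34.0, 60.0, 97.0, 86.0, 77.0, 0.0 cfs; ΣQ_DR = 360.0 cfs.
V = ΣQ_DR · Δt = 360.0 × 21600 s = 7.776 × 10^6 ft³.
Over A = 4.23 mi², depth = V / A = 0.791 in.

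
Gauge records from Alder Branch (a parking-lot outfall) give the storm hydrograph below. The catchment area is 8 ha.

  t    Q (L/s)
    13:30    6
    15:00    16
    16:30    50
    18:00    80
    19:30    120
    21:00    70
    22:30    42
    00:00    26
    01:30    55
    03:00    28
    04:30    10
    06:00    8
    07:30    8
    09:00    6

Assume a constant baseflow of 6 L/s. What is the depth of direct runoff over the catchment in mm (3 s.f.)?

Direct runoff: 0.0, 10.0, 44.0, 74.0, 114.0, 64.0, 36.0, 20.0, 49.0, 22.0, 4.0, 2.0, 2.0, 0.0 L/s; ΣQ_DR = 441.0 L/s.
V = ΣQ_DR · Δt = 441.0 × 5400 s = 2.381 × 10^6 L.
Over A = 8 ha, depth = V / A = 29.8 mm.

d ≈ 29.8 mm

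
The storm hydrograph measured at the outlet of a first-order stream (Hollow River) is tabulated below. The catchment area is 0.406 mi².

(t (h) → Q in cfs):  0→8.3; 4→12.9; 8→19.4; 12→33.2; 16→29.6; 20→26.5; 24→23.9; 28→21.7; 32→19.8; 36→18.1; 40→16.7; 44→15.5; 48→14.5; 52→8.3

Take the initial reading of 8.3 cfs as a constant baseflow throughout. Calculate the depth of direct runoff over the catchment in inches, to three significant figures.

Direct runoff: 0.0, 4.6, 11.1, 24.9, 21.3, 18.2, 15.6, 13.4, 11.5, 9.8, 8.4, 7.2, 6.2, 0.0 cfs; ΣQ_DR = 152.2 cfs.
V = ΣQ_DR · Δt = 152.2 × 14400 s = 2.192 × 10^6 ft³.
Over A = 0.406 mi², depth = V / A = 2.32 in.

d ≈ 2.32 in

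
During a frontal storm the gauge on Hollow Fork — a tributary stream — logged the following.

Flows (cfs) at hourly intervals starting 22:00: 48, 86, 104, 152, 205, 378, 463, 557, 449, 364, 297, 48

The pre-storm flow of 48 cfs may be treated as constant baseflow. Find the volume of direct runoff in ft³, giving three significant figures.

V ≈ 9.27 × 10^6 ft³

Direct-runoff ordinates (Q − Q_b): 0.0, 38.0, 56.0, 104.0, 157.0, 330.0, 415.0, 509.0, 401.0, 316.0, 249.0, 0.0 cfs.
ΣQ_DR = 2575 cfs.
With Δt = 1 h = 3600 s, V = ΣQ_DR · Δt = 2575 × 3600 = 9.27 × 10^6 ft³.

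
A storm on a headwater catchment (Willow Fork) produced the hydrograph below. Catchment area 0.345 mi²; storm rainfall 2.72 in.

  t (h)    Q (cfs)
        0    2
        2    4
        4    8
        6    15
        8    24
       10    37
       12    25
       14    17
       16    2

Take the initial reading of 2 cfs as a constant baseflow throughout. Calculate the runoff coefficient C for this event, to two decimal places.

ΣQ_DR = 116.0 cfs; V = ΣQ_DR·Δt = 8.352 × 10^5 ft³.
Runoff depth d = V / A = 1.042 in.
C = d / P = 1.042 / 2.72 = 0.38.

C ≈ 0.38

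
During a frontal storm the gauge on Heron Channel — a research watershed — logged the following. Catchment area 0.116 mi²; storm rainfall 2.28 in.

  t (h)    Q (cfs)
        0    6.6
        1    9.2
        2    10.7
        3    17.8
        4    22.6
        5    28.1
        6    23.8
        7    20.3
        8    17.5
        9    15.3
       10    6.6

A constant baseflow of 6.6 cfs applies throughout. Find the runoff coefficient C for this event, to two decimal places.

C ≈ 0.62

ΣQ_DR = 105.9 cfs; V = ΣQ_DR·Δt = 3.812 × 10^5 ft³.
Runoff depth d = V / A = 1.415 in.
C = d / P = 1.415 / 2.28 = 0.62.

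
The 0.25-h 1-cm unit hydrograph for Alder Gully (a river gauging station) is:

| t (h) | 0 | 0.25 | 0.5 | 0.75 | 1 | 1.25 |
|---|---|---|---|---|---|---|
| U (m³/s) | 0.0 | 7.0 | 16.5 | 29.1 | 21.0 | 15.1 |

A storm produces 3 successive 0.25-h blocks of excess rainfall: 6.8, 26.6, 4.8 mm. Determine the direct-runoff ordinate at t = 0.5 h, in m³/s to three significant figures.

By discrete convolution, Q_j = Σ (P_i / 10 mm) · U_{j−i}.
At t = 0.5 h (j=2): Q = (6.8/10)·16.5 + (26.6/10)·7.0 + (4.8/10)·0.0 = 29.8 m³/s.

Q ≈ 29.8 m³/s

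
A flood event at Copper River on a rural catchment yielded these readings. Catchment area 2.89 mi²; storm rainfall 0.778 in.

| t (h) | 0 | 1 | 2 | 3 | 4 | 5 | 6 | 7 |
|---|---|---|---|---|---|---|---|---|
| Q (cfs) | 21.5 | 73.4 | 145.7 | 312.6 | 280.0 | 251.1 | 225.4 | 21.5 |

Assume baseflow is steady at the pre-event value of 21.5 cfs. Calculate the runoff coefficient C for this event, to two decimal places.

C ≈ 0.80

ΣQ_DR = 1159 cfs; V = ΣQ_DR·Δt = 4.173 × 10^6 ft³.
Runoff depth d = V / A = 0.6215 in.
C = d / P = 0.6215 / 0.778 = 0.80.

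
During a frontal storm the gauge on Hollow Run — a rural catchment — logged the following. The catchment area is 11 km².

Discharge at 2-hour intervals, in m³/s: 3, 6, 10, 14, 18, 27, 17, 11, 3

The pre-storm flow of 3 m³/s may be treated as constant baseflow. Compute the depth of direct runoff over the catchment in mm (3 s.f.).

Direct runoff: 0.0, 3.0, 7.0, 11.0, 15.0, 24.0, 14.0, 8.0, 0.0 m³/s; ΣQ_DR = 82.00 m³/s.
V = ΣQ_DR · Δt = 82.00 × 7200 s = 5.904 × 10^5 m³.
Over A = 11 km², depth = V / A = 53.7 mm.

d ≈ 53.7 mm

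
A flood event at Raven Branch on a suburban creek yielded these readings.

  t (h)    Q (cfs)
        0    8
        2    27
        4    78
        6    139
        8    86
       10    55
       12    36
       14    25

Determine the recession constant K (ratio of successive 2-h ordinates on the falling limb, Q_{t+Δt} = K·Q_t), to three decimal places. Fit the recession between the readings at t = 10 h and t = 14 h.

K ≈ 0.674

Using the recession-limb readings at t = 10 h and t = 14 h: Q falls from 55 to 25 cfs over 2 intervals.
K = (Q₂/Q₁)^(1/2) = (25/55)^(1/2) = 0.674.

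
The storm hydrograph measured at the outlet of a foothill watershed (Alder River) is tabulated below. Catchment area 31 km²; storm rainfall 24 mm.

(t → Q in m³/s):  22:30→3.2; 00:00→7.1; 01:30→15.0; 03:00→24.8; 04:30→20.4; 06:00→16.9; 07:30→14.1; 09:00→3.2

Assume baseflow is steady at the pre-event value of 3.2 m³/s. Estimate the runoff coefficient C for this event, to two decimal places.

C ≈ 0.57

ΣQ_DR = 79.10 m³/s; V = ΣQ_DR·Δt = 4.271 × 10^5 m³.
Runoff depth d = V / A = 13.78 mm.
C = d / P = 13.78 / 24 = 0.57.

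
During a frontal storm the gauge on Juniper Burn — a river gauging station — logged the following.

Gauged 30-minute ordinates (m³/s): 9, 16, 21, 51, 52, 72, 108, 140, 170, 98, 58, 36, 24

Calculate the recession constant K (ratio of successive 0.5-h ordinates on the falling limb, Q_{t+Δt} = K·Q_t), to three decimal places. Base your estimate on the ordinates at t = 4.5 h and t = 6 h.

Using the recession-limb readings at t = 4.5 h and t = 6 h: Q falls from 98 to 24 m³/s over 3 intervals.
K = (Q₂/Q₁)^(1/3) = (24/98)^(1/3) = 0.626.

K ≈ 0.626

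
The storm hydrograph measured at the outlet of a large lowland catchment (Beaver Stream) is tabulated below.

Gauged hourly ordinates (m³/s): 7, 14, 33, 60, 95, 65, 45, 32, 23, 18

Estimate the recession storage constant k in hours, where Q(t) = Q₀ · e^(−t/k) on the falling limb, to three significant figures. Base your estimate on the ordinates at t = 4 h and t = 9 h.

On the falling limb, Q drops from 95 to 18 m³/s between t = 4 h and t = 9 h (Δt = 5 h).
k = −Δt / ln(Q₂/Q₁) = −5 / ln(18/95) = 3.01 h.

k ≈ 3.01 h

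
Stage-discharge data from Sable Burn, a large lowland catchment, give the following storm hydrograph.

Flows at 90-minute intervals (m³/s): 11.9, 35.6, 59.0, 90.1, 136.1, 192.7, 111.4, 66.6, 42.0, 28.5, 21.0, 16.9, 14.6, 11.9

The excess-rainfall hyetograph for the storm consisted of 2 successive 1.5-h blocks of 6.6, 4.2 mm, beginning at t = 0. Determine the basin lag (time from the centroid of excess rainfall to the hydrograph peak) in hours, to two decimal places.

Centroid of excess rainfall: t_c = Σ P_i·t̄_i / ΣP_i = 1.3333 h (block centres at 0.75, 2.25 h).
Hydrograph peak occurs at t = 7.5 h, so basin lag t_L = 7.5 − 1.3333 = 6.17 h.

t_L ≈ 6.17 h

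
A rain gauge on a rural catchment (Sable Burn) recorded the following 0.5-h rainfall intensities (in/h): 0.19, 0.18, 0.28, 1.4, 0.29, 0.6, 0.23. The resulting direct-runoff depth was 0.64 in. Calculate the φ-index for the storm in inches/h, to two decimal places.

Only the 2 blocks with intensity above φ contribute runoff: 1.4, 0.6 in/h.
Σ(I−φ)·Δt = d  ⇒  (1.4+0.6 − 2φ)·0.5 = 0.64
φ = (2.000 − 0.64/0.5) / 2 = 0.36 in/h.

φ ≈ 0.36 in/h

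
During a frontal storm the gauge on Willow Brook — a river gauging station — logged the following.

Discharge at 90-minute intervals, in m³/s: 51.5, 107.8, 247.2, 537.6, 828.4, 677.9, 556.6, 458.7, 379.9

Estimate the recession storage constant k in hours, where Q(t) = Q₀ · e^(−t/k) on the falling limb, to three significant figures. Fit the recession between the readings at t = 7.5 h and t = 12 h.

k ≈ 7.77 h

On the falling limb, Q drops from 677.9 to 379.9 m³/s between t = 7.5 h and t = 12 h (Δt = 4.5 h).
k = −Δt / ln(Q₂/Q₁) = −4.5 / ln(379.9/677.9) = 7.77 h.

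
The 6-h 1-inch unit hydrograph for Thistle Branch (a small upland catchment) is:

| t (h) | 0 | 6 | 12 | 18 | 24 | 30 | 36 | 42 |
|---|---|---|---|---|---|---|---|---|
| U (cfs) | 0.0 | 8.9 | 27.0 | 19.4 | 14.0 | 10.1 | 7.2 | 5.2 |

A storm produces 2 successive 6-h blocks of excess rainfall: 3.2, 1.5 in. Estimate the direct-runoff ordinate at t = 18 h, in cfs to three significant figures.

Q ≈ 103 cfs

By discrete convolution, Q_j = Σ (P_i / 1 in) · U_{j−i}.
At t = 18 h (j=3): Q = (3.2/1)·19.4 + (1.5/1)·27.0 = 103 cfs.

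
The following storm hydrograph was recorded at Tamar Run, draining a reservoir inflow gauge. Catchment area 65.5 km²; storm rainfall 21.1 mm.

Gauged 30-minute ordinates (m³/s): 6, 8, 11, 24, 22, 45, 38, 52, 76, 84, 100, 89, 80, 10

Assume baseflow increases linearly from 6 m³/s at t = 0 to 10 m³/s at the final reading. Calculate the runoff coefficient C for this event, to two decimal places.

C ≈ 0.69

ΣQ_DR = 533.0 m³/s; V = ΣQ_DR·Δt = 9.594 × 10^5 m³.
Runoff depth d = V / A = 14.65 mm.
C = d / P = 14.65 / 21.1 = 0.69.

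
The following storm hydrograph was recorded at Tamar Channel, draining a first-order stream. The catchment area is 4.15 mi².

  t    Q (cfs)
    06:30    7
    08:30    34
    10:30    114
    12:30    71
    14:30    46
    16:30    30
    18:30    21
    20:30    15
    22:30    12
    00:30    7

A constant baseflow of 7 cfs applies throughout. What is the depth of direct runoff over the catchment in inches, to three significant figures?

Direct runoff: 0.0, 27.0, 107.0, 64.0, 39.0, 23.0, 14.0, 8.0, 5.0, 0.0 cfs; ΣQ_DR = 287.0 cfs.
V = ΣQ_DR · Δt = 287.0 × 7200 s = 2.066 × 10^6 ft³.
Over A = 4.15 mi², depth = V / A = 0.214 in.

d ≈ 0.214 in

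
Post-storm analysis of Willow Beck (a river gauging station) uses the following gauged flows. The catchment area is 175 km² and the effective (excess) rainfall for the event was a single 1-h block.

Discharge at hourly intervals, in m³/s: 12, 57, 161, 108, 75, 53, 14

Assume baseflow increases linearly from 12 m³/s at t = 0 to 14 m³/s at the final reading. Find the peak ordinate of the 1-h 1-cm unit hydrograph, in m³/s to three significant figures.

Direct runoff: 0.00, 44.67, 148.33, 95.00, 61.67, 39.33, 0.00 m³/s; ΣQ_DR = 389.0 m³/s, peak = 148.33 m³/s.
Runoff depth d = ΣQ_DR·Δt / A = 389.0 × 3600 / (175 km²) = 8.002 mm.
The 1-cm UH is the DRH scaled by (10 mm)/d, so U_p = 148.33 × 10/8.002 = 185 m³/s.

U_p ≈ 185 m³/s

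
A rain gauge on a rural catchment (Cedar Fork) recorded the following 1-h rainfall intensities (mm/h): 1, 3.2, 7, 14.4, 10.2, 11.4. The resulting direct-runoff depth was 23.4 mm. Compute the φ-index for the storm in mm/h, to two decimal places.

φ ≈ 4.90 mm/h

Only the 4 blocks with intensity above φ contribute runoff: 7, 14.4, 10.2, 11.4 mm/h.
Σ(I−φ)·Δt = d  ⇒  (7+14.4+10.2+11.4 − 4φ)·1 = 23.4
φ = (43.00 − 23.4/1) / 4 = 4.90 mm/h.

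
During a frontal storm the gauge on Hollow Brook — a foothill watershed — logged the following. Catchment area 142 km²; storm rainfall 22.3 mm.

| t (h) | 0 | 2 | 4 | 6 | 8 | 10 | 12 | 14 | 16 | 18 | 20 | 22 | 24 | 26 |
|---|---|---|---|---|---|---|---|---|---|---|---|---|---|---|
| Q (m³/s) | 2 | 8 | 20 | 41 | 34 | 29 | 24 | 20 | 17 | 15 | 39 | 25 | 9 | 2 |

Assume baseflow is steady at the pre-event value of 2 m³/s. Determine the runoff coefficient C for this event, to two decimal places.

ΣQ_DR = 257.0 m³/s; V = ΣQ_DR·Δt = 1.850 × 10^6 m³.
Runoff depth d = V / A = 13.03 mm.
C = d / P = 13.03 / 22.3 = 0.58.

C ≈ 0.58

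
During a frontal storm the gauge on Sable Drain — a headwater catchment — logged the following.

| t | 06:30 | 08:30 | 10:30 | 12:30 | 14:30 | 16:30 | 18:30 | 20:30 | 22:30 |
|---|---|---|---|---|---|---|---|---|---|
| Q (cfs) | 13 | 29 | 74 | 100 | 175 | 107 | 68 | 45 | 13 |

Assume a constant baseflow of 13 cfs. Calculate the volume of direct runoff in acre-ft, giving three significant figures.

V ≈ 83.8 acre-ft

Direct-runoff ordinates (Q − Q_b): 0.0, 16.0, 61.0, 87.0, 162.0, 94.0, 55.0, 32.0, 0.0 cfs.
ΣQ_DR = 507.0 cfs.
With Δt = 2 h = 7200 s, V = ΣQ_DR · Δt = 507.0 × 7200 = 3.65 × 10^6 ft³ = 83.8 acre-ft.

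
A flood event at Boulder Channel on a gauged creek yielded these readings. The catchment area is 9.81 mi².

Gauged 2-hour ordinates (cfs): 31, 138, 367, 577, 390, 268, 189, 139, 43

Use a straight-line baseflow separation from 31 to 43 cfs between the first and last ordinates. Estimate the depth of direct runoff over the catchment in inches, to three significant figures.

Direct runoff: 0.00, 105.50, 333.00, 541.50, 353.00, 229.50, 149.00, 97.50, 0.00 cfs; ΣQ_DR = 1809 cfs.
V = ΣQ_DR · Δt = 1809 × 7200 s = 1.302 × 10^7 ft³.
Over A = 9.81 mi², depth = V / A = 0.571 in.

d ≈ 0.571 in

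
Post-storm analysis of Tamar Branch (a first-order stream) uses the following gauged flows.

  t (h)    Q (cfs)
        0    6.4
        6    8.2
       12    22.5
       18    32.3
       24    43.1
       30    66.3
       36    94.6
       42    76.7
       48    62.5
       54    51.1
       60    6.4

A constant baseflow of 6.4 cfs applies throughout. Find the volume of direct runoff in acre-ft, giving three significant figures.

Direct-runoff ordinates (Q − Q_b): 0.0, 1.8, 16.1, 25.9, 36.7, 59.9, 88.2, 70.3, 56.1, 44.7, 0.0 cfs.
ΣQ_DR = 399.7 cfs.
With Δt = 6 h = 21600 s, V = ΣQ_DR · Δt = 399.7 × 21600 = 8.63 × 10^6 ft³ = 198 acre-ft.

V ≈ 198 acre-ft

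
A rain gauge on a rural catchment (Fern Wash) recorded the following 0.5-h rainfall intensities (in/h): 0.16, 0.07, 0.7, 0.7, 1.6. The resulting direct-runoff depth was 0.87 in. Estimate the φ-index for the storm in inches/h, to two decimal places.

φ ≈ 0.42 in/h

Only the 3 blocks with intensity above φ contribute runoff: 0.7, 0.7, 1.6 in/h.
Σ(I−φ)·Δt = d  ⇒  (0.7+0.7+1.6 − 3φ)·0.5 = 0.87
φ = (3.000 − 0.87/0.5) / 3 = 0.42 in/h.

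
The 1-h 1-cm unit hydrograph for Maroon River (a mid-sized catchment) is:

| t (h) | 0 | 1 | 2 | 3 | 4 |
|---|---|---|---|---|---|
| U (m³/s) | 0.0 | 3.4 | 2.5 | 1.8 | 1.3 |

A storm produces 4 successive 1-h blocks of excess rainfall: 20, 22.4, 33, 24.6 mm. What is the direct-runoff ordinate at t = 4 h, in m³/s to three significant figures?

By discrete convolution, Q_j = Σ (P_i / 10 mm) · U_{j−i}.
At t = 4 h (j=4): Q = (20/10)·1.3 + (22.4/10)·1.8 + (33/10)·2.5 + (24.6/10)·3.4 = 23.2 m³/s.

Q ≈ 23.2 m³/s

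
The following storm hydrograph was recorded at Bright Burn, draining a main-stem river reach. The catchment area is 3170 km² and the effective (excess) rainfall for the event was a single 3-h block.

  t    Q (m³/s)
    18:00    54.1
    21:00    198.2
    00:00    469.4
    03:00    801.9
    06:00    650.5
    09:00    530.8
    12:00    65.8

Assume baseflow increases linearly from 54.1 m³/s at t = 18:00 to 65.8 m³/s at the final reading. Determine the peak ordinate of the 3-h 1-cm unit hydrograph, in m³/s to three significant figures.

U_p ≈ 926 m³/s

Direct runoff: 0.00, 142.15, 411.40, 741.95, 588.60, 466.95, 0.00 m³/s; ΣQ_DR = 2351 m³/s, peak = 741.95 m³/s.
Runoff depth d = ΣQ_DR·Δt / A = 2351 × 10800 / (3170 km²) = 8.010 mm.
The 1-cm UH is the DRH scaled by (10 mm)/d, so U_p = 741.95 × 10/8.010 = 926 m³/s.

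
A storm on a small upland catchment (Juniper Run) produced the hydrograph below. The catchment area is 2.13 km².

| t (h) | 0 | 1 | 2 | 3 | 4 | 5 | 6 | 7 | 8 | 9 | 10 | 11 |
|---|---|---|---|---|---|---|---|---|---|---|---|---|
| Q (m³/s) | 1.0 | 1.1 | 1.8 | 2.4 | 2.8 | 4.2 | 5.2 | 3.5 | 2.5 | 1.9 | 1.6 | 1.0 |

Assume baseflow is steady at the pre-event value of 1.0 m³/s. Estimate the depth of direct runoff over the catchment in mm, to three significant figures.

d ≈ 28.7 mm

Direct runoff: 0.0, 0.1, 0.8, 1.4, 1.8, 3.2, 4.2, 2.5, 1.5, 0.9, 0.6, 0.0 m³/s; ΣQ_DR = 17.00 m³/s.
V = ΣQ_DR · Δt = 17.00 × 3600 s = 61200 m³.
Over A = 2.13 km², depth = V / A = 28.7 mm.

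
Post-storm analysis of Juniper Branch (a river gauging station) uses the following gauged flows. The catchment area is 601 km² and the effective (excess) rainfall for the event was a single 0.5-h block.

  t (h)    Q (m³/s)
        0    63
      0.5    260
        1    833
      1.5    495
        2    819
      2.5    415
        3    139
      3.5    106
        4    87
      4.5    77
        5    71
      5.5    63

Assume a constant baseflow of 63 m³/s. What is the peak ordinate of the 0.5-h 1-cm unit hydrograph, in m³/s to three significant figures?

U_p ≈ 962 m³/s

Direct runoff: 0.0, 197.0, 770.0, 432.0, 756.0, 352.0, 76.0, 43.0, 24.0, 14.0, 8.0, 0.0 m³/s; ΣQ_DR = 2672 m³/s, peak = 770.0 m³/s.
Runoff depth d = ΣQ_DR·Δt / A = 2672 × 1800 / (601 km²) = 8.003 mm.
The 1-cm UH is the DRH scaled by (10 mm)/d, so U_p = 770.0 × 10/8.003 = 962 m³/s.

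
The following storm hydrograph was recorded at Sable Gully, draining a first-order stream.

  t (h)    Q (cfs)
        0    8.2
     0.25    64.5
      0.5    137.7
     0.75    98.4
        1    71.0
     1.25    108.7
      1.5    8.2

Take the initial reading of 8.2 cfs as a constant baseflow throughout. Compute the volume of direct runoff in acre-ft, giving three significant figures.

Direct-runoff ordinates (Q − Q_b): 0.0, 56.3, 129.5, 90.2, 62.8, 100.5, 0.0 cfs.
ΣQ_DR = 439.3 cfs.
With Δt = 0.25 h = 900 s, V = ΣQ_DR · Δt = 439.3 × 900 = 3.95 × 10^5 ft³ = 9.08 acre-ft.

V ≈ 9.08 acre-ft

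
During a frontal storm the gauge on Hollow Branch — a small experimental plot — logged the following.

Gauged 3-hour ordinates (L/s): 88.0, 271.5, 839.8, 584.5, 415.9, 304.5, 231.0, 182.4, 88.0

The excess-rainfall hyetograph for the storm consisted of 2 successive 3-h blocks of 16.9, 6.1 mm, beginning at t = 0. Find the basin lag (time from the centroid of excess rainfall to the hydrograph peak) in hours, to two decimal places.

t_L ≈ 3.70 h

Centroid of excess rainfall: t_c = Σ P_i·t̄_i / ΣP_i = 2.2957 h (block centres at 1.5, 4.5 h).
Hydrograph peak occurs at t = 6 h, so basin lag t_L = 6 − 2.2957 = 3.70 h.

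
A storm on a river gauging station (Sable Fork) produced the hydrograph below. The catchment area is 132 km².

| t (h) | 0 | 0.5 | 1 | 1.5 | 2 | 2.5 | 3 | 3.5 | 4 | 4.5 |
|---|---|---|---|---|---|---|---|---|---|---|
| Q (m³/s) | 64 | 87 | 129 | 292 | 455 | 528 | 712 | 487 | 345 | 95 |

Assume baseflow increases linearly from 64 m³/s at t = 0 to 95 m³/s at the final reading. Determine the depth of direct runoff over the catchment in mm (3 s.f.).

Direct runoff: 0.00, 19.56, 58.11, 217.67, 377.22, 446.78, 627.33, 398.89, 253.44, 0.00 m³/s; ΣQ_DR = 2399 m³/s.
V = ΣQ_DR · Δt = 2399 × 1800 s = 4.318 × 10^6 m³.
Over A = 132 km², depth = V / A = 32.7 mm.

d ≈ 32.7 mm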